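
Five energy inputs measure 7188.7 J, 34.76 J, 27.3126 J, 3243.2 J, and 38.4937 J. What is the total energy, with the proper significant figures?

7188.7 J + 34.76 J + 27.3126 J + 3243.2 J + 38.4937 J = 10532.4663 J.
Addition/subtraction keeps the fewest decimal places: 7188.7 → 1 decimal place, 34.76 → 2 decimal places, 27.3126 → 4 decimal places, 3243.2 → 1 decimal place, 38.4937 → 4 decimal places; limit is 1.
Rounded to 1 decimal place: 10532.5 J.

10532.5 J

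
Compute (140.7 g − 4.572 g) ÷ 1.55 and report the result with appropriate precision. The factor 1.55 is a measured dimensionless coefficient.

140.7 g − 4.572 g = 136.128 g; the difference is limited to 1 decimal place (4 s.f.).
Carrying full precision, 136.128 ÷ 1.55 = 87.824516129… g; 1.55 has 3 s.f., so the result keeps min(4, 3) = 3 s.f.
Rounded to 3 significant figures: 87.8 g.

87.8 g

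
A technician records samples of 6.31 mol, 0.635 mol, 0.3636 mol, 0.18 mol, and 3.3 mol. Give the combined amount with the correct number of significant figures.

6.31 mol + 0.635 mol + 0.3636 mol + 0.18 mol + 3.3 mol = 10.7886 mol.
Addition/subtraction keeps the fewest decimal places: 6.31 → 2 decimal places, 0.635 → 3 decimal places, 0.3636 → 4 decimal places, 0.18 → 2 decimal places, 3.3 → 1 decimal place; limit is 1.
Rounded to 1 decimal place: 10.8 mol.

10.8 mol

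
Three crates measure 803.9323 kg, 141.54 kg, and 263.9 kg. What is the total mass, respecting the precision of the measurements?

803.9323 kg + 141.54 kg + 263.9 kg = 1209.3723 kg.
Addition/subtraction keeps the fewest decimal places: 803.9323 → 4 decimal places, 141.54 → 2 decimal places, 263.9 → 1 decimal place; limit is 1.
Rounded to 1 decimal place: 1.2094 × 10³ kg.

1.2094 × 10³ kg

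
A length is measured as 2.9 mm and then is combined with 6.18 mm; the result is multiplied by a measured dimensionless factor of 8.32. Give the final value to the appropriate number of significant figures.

2.9 mm + 6.18 mm = 9.08 mm; the sum is limited to 1 decimal place (2 s.f.).
Carrying full precision, 9.08 × 8.32 = 75.5456 mm; 8.32 has 3 s.f., so the result keeps min(2, 3) = 2 s.f.
Rounded to 2 significant figures: 76 mm.

76 mm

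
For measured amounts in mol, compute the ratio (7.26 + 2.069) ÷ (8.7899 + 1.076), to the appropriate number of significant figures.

7.26 + 2.069 = 9.329, limited to 2 d.p. → 3 s.f.; 8.7899 + 1.076 = 9.8659, limited to 3 d.p. → 4 s.f.
Carrying full precision, 9.329 ÷ 9.8659 = 0.945580230896…; keep min(3, 4) = 3 s.f.
Rounded to 3 significant figures: 0.946.

0.946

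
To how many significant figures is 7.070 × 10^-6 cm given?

4

7.070 × 10^-6: in scientific notation every digit of the coefficient is significant.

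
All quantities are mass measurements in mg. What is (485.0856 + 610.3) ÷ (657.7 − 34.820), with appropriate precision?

485.0856 + 610.3 = 1095.3856, limited to 1 d.p. → 5 s.f.; 657.7 − 34.820 = 622.880, limited to 1 d.p. → 4 s.f.
Carrying full precision, 1095.3856 ÷ 622.880 = 1.75858207038…; keep min(5, 4) = 4 s.f.
Rounded to 4 significant figures: 1.759.

1.759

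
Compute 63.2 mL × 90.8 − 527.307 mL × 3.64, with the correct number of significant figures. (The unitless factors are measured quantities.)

3.82 × 10³ mL

63.2 × 90.8 = 5738.56 → 5.74 × 10³ mL (3 s.f., last digit at the 10^1 place).
527.307 × 3.64 = 1919.39748 → 1.92 × 10³ mL (3 s.f., last digit at the 10^1 place).
Difference: 3819.16252 mL; keep the coarser place, 10^1.
Result: 3.82 × 10³ mL.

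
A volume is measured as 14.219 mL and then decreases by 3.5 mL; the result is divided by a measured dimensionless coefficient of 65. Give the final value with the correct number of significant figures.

14.219 mL − 3.5 mL = 10.719 mL; the difference is limited to 1 decimal place (3 s.f.).
Carrying full precision, 10.719 ÷ 65 = 0.164907692308… mL; 65 has 2 s.f., so the result keeps min(3, 2) = 2 s.f.
Rounded to 2 significant figures: 0.16 mL.

0.16 mL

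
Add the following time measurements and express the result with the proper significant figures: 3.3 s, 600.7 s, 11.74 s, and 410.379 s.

3.3 s + 600.7 s + 11.74 s + 410.379 s = 1026.119 s.
Addition/subtraction keeps the fewest decimal places: 3.3 → 1 decimal place, 600.7 → 1 decimal place, 11.74 → 2 decimal places, 410.379 → 3 decimal places; limit is 1.
Rounded to 1 decimal place: 1026.1 s.

1026.1 s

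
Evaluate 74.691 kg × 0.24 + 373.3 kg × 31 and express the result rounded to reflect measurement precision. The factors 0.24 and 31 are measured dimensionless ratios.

1.2 × 10⁴ kg

74.691 × 0.24 = 17.92584 → 18 kg (2 s.f., last digit at the 10^0 place).
373.3 × 31 = 11572.3 → 1.2 × 10⁴ kg (2 s.f., last digit at the 10^3 place).
Sum: 11590.22584 kg; keep the coarser place, 10^3.
Result: 1.2 × 10⁴ kg.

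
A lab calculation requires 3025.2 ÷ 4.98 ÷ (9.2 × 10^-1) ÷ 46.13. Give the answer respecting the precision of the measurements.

3025.2 ÷ 4.98 ÷ (9.2 × 10^-1) ÷ 46.13 = 14.3137512964…
Multiplication/division keeps the fewest significant figures: 3025.2 → 5 s.f., 4.98 → 3 s.f., 9.2 × 10^-1 → 2 s.f., 46.13 → 4 s.f.; limit is 2.
Rounded to 2 significant figures: 14.

14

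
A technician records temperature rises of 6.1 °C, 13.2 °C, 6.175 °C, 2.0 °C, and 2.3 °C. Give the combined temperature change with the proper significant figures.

29.8 °C

6.1 °C + 13.2 °C + 6.175 °C + 2.0 °C + 2.3 °C = 29.775 °C.
Addition/subtraction keeps the fewest decimal places: 6.1 → 1 decimal place, 13.2 → 1 decimal place, 6.175 → 3 decimal places, 2.0 → 1 decimal place, 2.3 → 1 decimal place; limit is 1.
Rounded to 1 decimal place: 29.8 °C.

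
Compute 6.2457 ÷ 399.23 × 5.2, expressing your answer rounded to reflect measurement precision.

0.081

6.2457 ÷ 399.23 × 5.2 = 0.0813507000977…
Multiplication/division keeps the fewest significant figures: 6.2457 → 5 s.f., 399.23 → 5 s.f., 5.2 → 2 s.f.; limit is 2.
Rounded to 2 significant figures: 0.081.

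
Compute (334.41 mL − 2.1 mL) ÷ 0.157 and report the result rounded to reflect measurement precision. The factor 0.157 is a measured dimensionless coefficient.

2.12 × 10³ mL

334.41 mL − 2.1 mL = 332.31 mL; the difference is limited to 1 decimal place (4 s.f.).
Carrying full precision, 332.31 ÷ 0.157 = 2116.62420382… mL; 0.157 has 3 s.f., so the result keeps min(4, 3) = 3 s.f.
Rounded to 3 significant figures: 2.12 × 10³ mL.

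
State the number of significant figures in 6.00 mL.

6.00: trailing zeros after a decimal point are significant.

3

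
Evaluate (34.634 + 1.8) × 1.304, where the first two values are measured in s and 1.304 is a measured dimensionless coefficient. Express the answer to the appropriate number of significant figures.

34.634 s + 1.8 s = 36.434 s; the sum is limited to 1 decimal place (3 s.f.).
Carrying full precision, 36.434 × 1.304 = 47.509936 s; 1.304 has 4 s.f., so the result keeps min(3, 4) = 3 s.f.
Rounded to 3 significant figures: 47.5 s.

47.5 s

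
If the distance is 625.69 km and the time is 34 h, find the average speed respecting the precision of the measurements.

18 km/h

average speed = 625.69 km ÷ 34 h = 18.4026470588… km/h.
625.69 has 5 significant figures; 34 has 2.
Division/multiplication keeps the fewest: 2 significant figures.
Rounded: 18 km/h.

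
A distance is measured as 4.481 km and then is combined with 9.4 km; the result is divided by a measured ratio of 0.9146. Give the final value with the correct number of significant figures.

15.2 km

4.481 km + 9.4 km = 13.881 km; the sum is limited to 1 decimal place (3 s.f.).
Carrying full precision, 13.881 ÷ 0.9146 = 15.1771266127… km; 0.9146 has 4 s.f., so the result keeps min(3, 4) = 3 s.f.
Rounded to 3 significant figures: 15.2 km.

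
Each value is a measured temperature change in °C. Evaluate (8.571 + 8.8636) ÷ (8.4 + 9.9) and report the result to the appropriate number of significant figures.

8.571 + 8.8636 = 17.4346, limited to 3 d.p. → 5 s.f.; 8.4 + 9.9 = 18.3, limited to 1 d.p. → 3 s.f.
Carrying full precision, 17.4346 ÷ 18.3 = 0.952710382514…; keep min(5, 3) = 3 s.f.
Rounded to 3 significant figures: 0.953.

0.953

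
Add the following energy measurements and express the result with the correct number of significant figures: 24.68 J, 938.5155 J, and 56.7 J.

24.68 J + 938.5155 J + 56.7 J = 1019.8955 J.
Addition/subtraction keeps the fewest decimal places: 24.68 → 2 decimal places, 938.5155 → 4 decimal places, 56.7 → 1 decimal place; limit is 1.
Rounded to 1 decimal place: 1019.9 J.

1019.9 J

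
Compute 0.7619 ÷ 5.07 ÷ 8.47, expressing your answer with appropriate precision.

0.0177

0.7619 ÷ 5.07 ÷ 8.47 = 0.0177421645953…
Multiplication/division keeps the fewest significant figures: 0.7619 → 4 s.f., 5.07 → 3 s.f., 8.47 → 3 s.f.; limit is 3.
Rounded to 3 significant figures: 0.0177.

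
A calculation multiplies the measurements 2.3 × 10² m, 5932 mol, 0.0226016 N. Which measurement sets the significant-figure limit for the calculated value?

2.3 × 10² m → 2 s.f.; 5932 mol → 4 s.f.; 0.0226016 N → 6 s.f.
The fewest is 2 significant figures, from 2.3 × 10² m.

2.3 × 10² m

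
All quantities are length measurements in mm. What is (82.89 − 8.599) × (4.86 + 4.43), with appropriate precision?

82.89 − 8.599 = 74.291, limited to 2 d.p. → 4 s.f.; 4.86 + 4.43 = 9.29, limited to 2 d.p. → 3 s.f.
Carrying full precision, 74.291 × 9.29 = 690.16339; keep min(4, 3) = 3 s.f.
Rounded to 3 significant figures: 690. mm².

690. mm²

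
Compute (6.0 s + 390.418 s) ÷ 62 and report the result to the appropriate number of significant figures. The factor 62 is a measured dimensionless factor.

6.0 s + 390.418 s = 396.418 s; the sum is limited to 1 decimal place (4 s.f.).
Carrying full precision, 396.418 ÷ 62 = 6.39383870968… s; 62 has 2 s.f., so the result keeps min(4, 2) = 2 s.f.
Rounded to 2 significant figures: 6.4 s.

6.4 s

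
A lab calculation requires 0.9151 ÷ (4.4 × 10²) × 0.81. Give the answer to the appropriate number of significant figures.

1.7 × 10⁻³

0.9151 ÷ (4.4 × 10²) × 0.81 = 0.00168461590909…
Multiplication/division keeps the fewest significant figures: 0.9151 → 4 s.f., 4.4 × 10² → 2 s.f., 0.81 → 2 s.f.; limit is 2.
Rounded to 2 significant figures: 1.7 × 10⁻³.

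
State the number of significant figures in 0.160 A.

3

0.160: leading zeros are not significant; trailing zeros after a decimal point are significant.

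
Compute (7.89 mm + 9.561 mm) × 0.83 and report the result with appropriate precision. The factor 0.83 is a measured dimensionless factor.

14 mm

7.89 mm + 9.561 mm = 17.451 mm; the sum is limited to 2 decimal places (4 s.f.).
Carrying full precision, 17.451 × 0.83 = 14.48433 mm; 0.83 has 2 s.f., so the result keeps min(4, 2) = 2 s.f.
Rounded to 2 significant figures: 14 mm.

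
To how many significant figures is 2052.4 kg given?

5

2052.4: zeros between nonzero digits are significant.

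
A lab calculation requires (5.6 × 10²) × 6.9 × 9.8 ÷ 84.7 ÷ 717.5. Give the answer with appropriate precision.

(5.6 × 10²) × 6.9 × 9.8 ÷ 84.7 ÷ 717.5 = 0.623100181415…
Multiplication/division keeps the fewest significant figures: 5.6 × 10² → 2 s.f., 6.9 → 2 s.f., 9.8 → 2 s.f., 84.7 → 3 s.f., 717.5 → 4 s.f.; limit is 2.
Rounded to 2 significant figures: 0.62.

0.62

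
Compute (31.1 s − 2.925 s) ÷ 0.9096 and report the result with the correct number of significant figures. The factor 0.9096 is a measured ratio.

31.1 s − 2.925 s = 28.175 s; the difference is limited to 1 decimal place (3 s.f.).
Carrying full precision, 28.175 ÷ 0.9096 = 30.9751539138… s; 0.9096 has 4 s.f., so the result keeps min(3, 4) = 3 s.f.
Rounded to 3 significant figures: 31.0 s.

31.0 s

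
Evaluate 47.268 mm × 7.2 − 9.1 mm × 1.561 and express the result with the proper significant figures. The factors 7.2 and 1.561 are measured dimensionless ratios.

3.3 × 10² mm

47.268 × 7.2 = 340.3296 → 3.4 × 10² mm (2 s.f., last digit at the 10^1 place).
9.1 × 1.561 = 14.2051 → 14 mm (2 s.f., last digit at the 10^0 place).
Difference: 326.1245 mm; keep the coarser place, 10^1.
Result: 3.3 × 10² mm.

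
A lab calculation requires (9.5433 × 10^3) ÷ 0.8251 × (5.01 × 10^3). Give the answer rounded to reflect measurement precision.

5.79 × 10^7

(9.5433 × 10^3) ÷ 0.8251 × (5.01 × 10^3) = 57946834.3231…
Multiplication/division keeps the fewest significant figures: 9.5433 × 10^3 → 5 s.f., 0.8251 → 4 s.f., 5.01 × 10^3 → 3 s.f.; limit is 3.
Rounded to 3 significant figures: 5.79 × 10^7.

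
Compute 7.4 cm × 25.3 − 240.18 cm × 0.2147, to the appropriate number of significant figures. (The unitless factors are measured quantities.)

7.4 × 25.3 = 187.22 → 1.9 × 10^2 cm (2 s.f., last digit at the 10^1 place).
240.18 × 0.2147 = 51.566646 → 51.57 cm (4 s.f., last digit at the 10^-2 place).
Difference: 135.653354 cm; keep the coarser place, 10^1.
Result: 1.4 × 10^2 cm.

1.4 × 10^2 cm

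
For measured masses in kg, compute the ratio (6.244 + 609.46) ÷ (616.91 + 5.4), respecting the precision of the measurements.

6.244 + 609.46 = 615.704, limited to 2 d.p. → 5 s.f.; 616.91 + 5.4 = 622.31, limited to 1 d.p. → 4 s.f.
Carrying full precision, 615.704 ÷ 622.31 = 0.9893847118…; keep min(5, 4) = 4 s.f.
Rounded to 4 significant figures: 0.9894.

0.9894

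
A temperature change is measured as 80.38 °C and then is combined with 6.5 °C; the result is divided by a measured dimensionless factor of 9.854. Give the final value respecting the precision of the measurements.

8.82 °C

80.38 °C + 6.5 °C = 86.88 °C; the sum is limited to 1 decimal place (3 s.f.).
Carrying full precision, 86.88 ÷ 9.854 = 8.81672417292… °C; 9.854 has 4 s.f., so the result keeps min(3, 4) = 3 s.f.
Rounded to 3 significant figures: 8.82 °C.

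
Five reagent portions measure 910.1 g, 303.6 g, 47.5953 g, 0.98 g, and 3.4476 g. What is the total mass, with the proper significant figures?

910.1 g + 303.6 g + 47.5953 g + 0.98 g + 3.4476 g = 1265.7229 g.
Addition/subtraction keeps the fewest decimal places: 910.1 → 1 decimal place, 303.6 → 1 decimal place, 47.5953 → 4 decimal places, 0.98 → 2 decimal places, 3.4476 → 4 decimal places; limit is 1.
Rounded to 1 decimal place: 1265.7 g.

1265.7 g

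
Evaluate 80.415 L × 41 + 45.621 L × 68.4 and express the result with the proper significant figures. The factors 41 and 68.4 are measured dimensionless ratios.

6.4 × 10³ L

80.415 × 41 = 3297.015 → 3.3 × 10³ L (2 s.f., last digit at the 10^2 place).
45.621 × 68.4 = 3120.4764 → 3.12 × 10³ L (3 s.f., last digit at the 10^1 place).
Sum: 6417.4914 L; keep the coarser place, 10^2.
Result: 6.4 × 10³ L.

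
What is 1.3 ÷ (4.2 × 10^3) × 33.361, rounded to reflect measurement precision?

0.010

1.3 ÷ (4.2 × 10^3) × 33.361 = 0.0103260238095…
Multiplication/division keeps the fewest significant figures: 1.3 → 2 s.f., 4.2 × 10^3 → 2 s.f., 33.361 → 5 s.f.; limit is 2.
Rounded to 2 significant figures: 0.010.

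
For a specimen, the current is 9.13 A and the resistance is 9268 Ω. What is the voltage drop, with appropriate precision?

voltage drop = 9.13 A × 9268 Ω = 84616.84 V.
9.13 has 3 significant figures; 9268 has 4.
Division/multiplication keeps the fewest: 3 significant figures.
Rounded: 8.46 × 10^4 V.

8.46 × 10^4 V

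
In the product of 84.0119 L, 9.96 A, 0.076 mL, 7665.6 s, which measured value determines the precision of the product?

84.0119 L → 6 s.f.; 9.96 A → 3 s.f.; 0.076 mL → 2 s.f.; 7665.6 s → 5 s.f.
The fewest is 2 significant figures, from 0.076 mL.

0.076 mL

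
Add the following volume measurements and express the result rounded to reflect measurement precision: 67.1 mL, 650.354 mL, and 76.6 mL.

67.1 mL + 650.354 mL + 76.6 mL = 794.054 mL.
Addition/subtraction keeps the fewest decimal places: 67.1 → 1 decimal place, 650.354 → 3 decimal places, 76.6 → 1 decimal place; limit is 1.
Rounded to 1 decimal place: 7.941 × 10^2 mL.

7.941 × 10^2 mL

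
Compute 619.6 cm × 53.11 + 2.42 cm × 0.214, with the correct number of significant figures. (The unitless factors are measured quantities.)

3.291 × 10⁴ cm

619.6 × 53.11 = 32906.956 → 3.291 × 10⁴ cm (4 s.f., last digit at the 10^1 place).
2.42 × 0.214 = 0.51788 → 0.518 cm (3 s.f., last digit at the 10^-3 place).
Sum: 32907.47388 cm; keep the coarser place, 10^1.
Result: 3.291 × 10⁴ cm.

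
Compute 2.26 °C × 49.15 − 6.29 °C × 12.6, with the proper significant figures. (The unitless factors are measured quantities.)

32 °C

2.26 × 49.15 = 111.079 → 111 °C (3 s.f., last digit at the 10^0 place).
6.29 × 12.6 = 79.254 → 79.3 °C (3 s.f., last digit at the 10^-1 place).
Difference: 31.825 °C; keep the coarser place, 10^0.
Result: 32 °C.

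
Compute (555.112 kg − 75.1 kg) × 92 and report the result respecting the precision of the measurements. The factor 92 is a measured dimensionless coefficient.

4.4 × 10⁴ kg

555.112 kg − 75.1 kg = 480.012 kg; the difference is limited to 1 decimal place (4 s.f.).
Carrying full precision, 480.012 × 92 = 44161.104 kg; 92 has 2 s.f., so the result keeps min(4, 2) = 2 s.f.
Rounded to 2 significant figures: 4.4 × 10⁴ kg.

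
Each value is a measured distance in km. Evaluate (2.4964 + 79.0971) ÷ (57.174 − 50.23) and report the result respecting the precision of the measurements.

2.4964 + 79.0971 = 81.5935, limited to 4 d.p. → 6 s.f.; 57.174 − 50.23 = 6.944, limited to 2 d.p. → 3 s.f.
Carrying full precision, 81.5935 ÷ 6.944 = 11.7502160138…; keep min(6, 3) = 3 s.f.
Rounded to 3 significant figures: 11.8.

11.8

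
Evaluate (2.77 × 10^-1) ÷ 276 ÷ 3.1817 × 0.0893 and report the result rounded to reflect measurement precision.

2.82 × 10^-5

(2.77 × 10^-1) ÷ 276 ÷ 3.1817 × 0.0893 = 0.000028168447913…
Multiplication/division keeps the fewest significant figures: 2.77 × 10^-1 → 3 s.f., 276 → 3 s.f., 3.1817 → 5 s.f., 0.0893 → 3 s.f.; limit is 3.
Rounded to 3 significant figures: 2.82 × 10^-5.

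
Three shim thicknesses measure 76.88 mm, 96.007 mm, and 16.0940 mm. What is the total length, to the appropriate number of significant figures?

76.88 mm + 96.007 mm + 16.0940 mm = 188.9810 mm.
Addition/subtraction keeps the fewest decimal places: 76.88 → 2 decimal places, 96.007 → 3 decimal places, 16.0940 → 4 decimal places; limit is 2.
Rounded to 2 decimal places: 188.98 mm.

188.98 mm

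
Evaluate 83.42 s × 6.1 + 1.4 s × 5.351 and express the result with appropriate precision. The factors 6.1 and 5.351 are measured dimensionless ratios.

5.2 × 10^2 s

83.42 × 6.1 = 508.862 → 5.1 × 10^2 s (2 s.f., last digit at the 10^1 place).
1.4 × 5.351 = 7.4914 → 7.5 s (2 s.f., last digit at the 10^-1 place).
Sum: 516.3534 s; keep the coarser place, 10^1.
Result: 5.2 × 10^2 s.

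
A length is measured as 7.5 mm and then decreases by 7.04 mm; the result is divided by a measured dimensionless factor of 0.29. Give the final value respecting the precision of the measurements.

7.5 mm − 7.04 mm = 0.46 mm; the difference is limited to 1 decimal place (1 s.f.).
Carrying full precision, 0.46 ÷ 0.29 = 1.58620689655… mm; 0.29 has 2 s.f., so the result keeps min(1, 2) = 1 s.f.
Rounded to 1 significant figure: 2 mm.

2 mm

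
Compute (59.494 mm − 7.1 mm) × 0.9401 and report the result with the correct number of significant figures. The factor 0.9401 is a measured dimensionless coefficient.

59.494 mm − 7.1 mm = 52.394 mm; the difference is limited to 1 decimal place (3 s.f.).
Carrying full precision, 52.394 × 0.9401 = 49.2555994 mm; 0.9401 has 4 s.f., so the result keeps min(3, 4) = 3 s.f.
Rounded to 3 significant figures: 49.3 mm.

49.3 mm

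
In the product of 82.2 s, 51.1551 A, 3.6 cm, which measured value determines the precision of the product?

3.6 cm

82.2 s → 3 s.f.; 51.1551 A → 6 s.f.; 3.6 cm → 2 s.f.
The fewest is 2 significant figures, from 3.6 cm.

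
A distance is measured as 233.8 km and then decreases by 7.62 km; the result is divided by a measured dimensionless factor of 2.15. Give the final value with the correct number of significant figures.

233.8 km − 7.62 km = 226.18 km; the difference is limited to 1 decimal place (4 s.f.).
Carrying full precision, 226.18 ÷ 2.15 = 105.2 km; 2.15 has 3 s.f., so the result keeps min(4, 3) = 3 s.f.
Rounded to 3 significant figures: 105 km.

105 km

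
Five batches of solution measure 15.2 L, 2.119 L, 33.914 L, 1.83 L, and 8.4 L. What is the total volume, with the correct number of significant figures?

61.5 L

15.2 L + 2.119 L + 33.914 L + 1.83 L + 8.4 L = 61.463 L.
Addition/subtraction keeps the fewest decimal places: 15.2 → 1 decimal place, 2.119 → 3 decimal places, 33.914 → 3 decimal places, 1.83 → 2 decimal places, 8.4 → 1 decimal place; limit is 1.
Rounded to 1 decimal place: 61.5 L.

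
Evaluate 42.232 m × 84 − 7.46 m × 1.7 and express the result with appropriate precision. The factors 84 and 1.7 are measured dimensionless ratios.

3.5 × 10³ m

42.232 × 84 = 3547.488 → 3.5 × 10³ m (2 s.f., last digit at the 10^2 place).
7.46 × 1.7 = 12.682 → 13 m (2 s.f., last digit at the 10^0 place).
Difference: 3534.806 m; keep the coarser place, 10^2.
Result: 3.5 × 10³ m.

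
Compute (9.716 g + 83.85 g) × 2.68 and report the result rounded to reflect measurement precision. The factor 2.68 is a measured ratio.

251 g

9.716 g + 83.85 g = 93.566 g; the sum is limited to 2 decimal places (4 s.f.).
Carrying full precision, 93.566 × 2.68 = 250.75688 g; 2.68 has 3 s.f., so the result keeps min(4, 3) = 3 s.f.
Rounded to 3 significant figures: 251 g.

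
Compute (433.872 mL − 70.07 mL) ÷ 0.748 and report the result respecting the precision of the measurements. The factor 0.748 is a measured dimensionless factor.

433.872 mL − 70.07 mL = 363.802 mL; the difference is limited to 2 decimal places (5 s.f.).
Carrying full precision, 363.802 ÷ 0.748 = 486.36631016… mL; 0.748 has 3 s.f., so the result keeps min(5, 3) = 3 s.f.
Rounded to 3 significant figures: 4.86 × 10^2 mL.

4.86 × 10^2 mL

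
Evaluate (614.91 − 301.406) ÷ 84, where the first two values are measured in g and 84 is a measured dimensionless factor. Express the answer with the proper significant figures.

3.7 g

614.91 g − 301.406 g = 313.504 g; the difference is limited to 2 decimal places (5 s.f.).
Carrying full precision, 313.504 ÷ 84 = 3.73219047619… g; 84 has 2 s.f., so the result keeps min(5, 2) = 2 s.f.
Rounded to 2 significant figures: 3.7 g.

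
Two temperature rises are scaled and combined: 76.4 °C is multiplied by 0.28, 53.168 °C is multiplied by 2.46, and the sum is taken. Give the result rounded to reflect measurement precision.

152 °C

76.4 × 0.28 = 21.392 → 21 °C (2 s.f., last digit at the 10^0 place).
53.168 × 2.46 = 130.79328 → 131 °C (3 s.f., last digit at the 10^0 place).
Sum: 152.18528 °C; keep the coarser place, 10^0.
Result: 152 °C.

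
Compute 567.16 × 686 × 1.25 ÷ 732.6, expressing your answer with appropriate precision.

567.16 × 686 × 1.25 ÷ 732.6 = 663.854354354…
Multiplication/division keeps the fewest significant figures: 567.16 → 5 s.f., 686 → 3 s.f., 1.25 → 3 s.f., 732.6 → 4 s.f.; limit is 3.
Rounded to 3 significant figures: 664.

664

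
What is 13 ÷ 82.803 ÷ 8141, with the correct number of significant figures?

13 ÷ 82.803 ÷ 8141 = 0.0000192849947848…
Multiplication/division keeps the fewest significant figures: 13 → 2 s.f., 82.803 → 5 s.f., 8141 → 4 s.f.; limit is 2.
Rounded to 2 significant figures: 1.9 × 10^-5.

1.9 × 10^-5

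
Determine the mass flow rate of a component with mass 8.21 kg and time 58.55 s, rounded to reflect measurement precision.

1.40 × 10^-1 kg/s

mass flow rate = 8.21 kg ÷ 58.55 s = 0.140222032451… kg/s.
8.21 has 3 significant figures; 58.55 has 4.
Division/multiplication keeps the fewest: 3 significant figures.
Rounded: 1.40 × 10^-1 kg/s.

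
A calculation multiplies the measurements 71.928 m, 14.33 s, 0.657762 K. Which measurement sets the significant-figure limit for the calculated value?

71.928 m → 5 s.f.; 14.33 s → 4 s.f.; 0.657762 K → 6 s.f.
The fewest is 4 significant figures, from 14.33 s.

14.33 s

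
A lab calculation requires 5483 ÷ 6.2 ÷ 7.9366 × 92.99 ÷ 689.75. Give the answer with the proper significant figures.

15

5483 ÷ 6.2 ÷ 7.9366 × 92.99 ÷ 689.75 = 15.0223059339…
Multiplication/division keeps the fewest significant figures: 5483 → 4 s.f., 6.2 → 2 s.f., 7.9366 → 5 s.f., 92.99 → 4 s.f., 689.75 → 5 s.f.; limit is 2.
Rounded to 2 significant figures: 15.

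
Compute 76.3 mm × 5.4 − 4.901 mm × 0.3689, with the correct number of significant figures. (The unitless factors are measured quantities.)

4.1 × 10² mm

76.3 × 5.4 = 412.02 → 4.1 × 10² mm (2 s.f., last digit at the 10^1 place).
4.901 × 0.3689 = 1.8079789 → 1.808 mm (4 s.f., last digit at the 10^-3 place).
Difference: 410.2120211 mm; keep the coarser place, 10^1.
Result: 4.1 × 10² mm.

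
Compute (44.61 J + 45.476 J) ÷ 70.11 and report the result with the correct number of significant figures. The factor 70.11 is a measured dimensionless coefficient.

1.285 J

44.61 J + 45.476 J = 90.086 J; the sum is limited to 2 decimal places (4 s.f.).
Carrying full precision, 90.086 ÷ 70.11 = 1.28492369134… J; 70.11 has 4 s.f., so the result keeps min(4, 4) = 4 s.f.
Rounded to 4 significant figures: 1.285 J.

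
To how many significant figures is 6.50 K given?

3

6.50: trailing zeros after a decimal point are significant.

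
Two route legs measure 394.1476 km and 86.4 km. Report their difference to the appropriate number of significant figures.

394.1476 km − 86.4 km = 307.7476 km.
Addition/subtraction keeps the fewest decimal places: 394.1476 → 4 decimal places, 86.4 → 1 decimal place; limit is 1.
Rounded to 1 decimal place: 307.7 km.

307.7 km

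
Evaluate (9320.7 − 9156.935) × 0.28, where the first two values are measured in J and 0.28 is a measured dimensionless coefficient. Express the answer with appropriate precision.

9320.7 J − 9156.935 J = 163.765 J; the difference is limited to 1 decimal place (4 s.f.).
Carrying full precision, 163.765 × 0.28 = 45.8542 J; 0.28 has 2 s.f., so the result keeps min(4, 2) = 2 s.f.
Rounded to 2 significant figures: 46 J.

46 J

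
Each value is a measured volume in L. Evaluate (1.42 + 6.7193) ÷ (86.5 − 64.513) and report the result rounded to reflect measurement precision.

0.370

1.42 + 6.7193 = 8.1393, limited to 2 d.p. → 3 s.f.; 86.5 − 64.513 = 21.987, limited to 1 d.p. → 3 s.f.
Carrying full precision, 8.1393 ÷ 21.987 = 0.37018692864…; keep min(3, 3) = 3 s.f.
Rounded to 3 significant figures: 0.370.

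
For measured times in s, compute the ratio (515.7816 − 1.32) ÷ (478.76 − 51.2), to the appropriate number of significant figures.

515.7816 − 1.32 = 514.4616, limited to 2 d.p. → 5 s.f.; 478.76 − 51.2 = 427.56, limited to 1 d.p. → 4 s.f.
Carrying full precision, 514.4616 ÷ 427.56 = 1.20325007017…; keep min(5, 4) = 4 s.f.
Rounded to 4 significant figures: 1.203.

1.203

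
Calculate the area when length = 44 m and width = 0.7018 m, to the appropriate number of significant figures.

31 m²

area = 44 m × 0.7018 m = 30.8792 m².
44 has 2 significant figures; 0.7018 has 4.
Division/multiplication keeps the fewest: 2 significant figures.
Rounded: 31 m².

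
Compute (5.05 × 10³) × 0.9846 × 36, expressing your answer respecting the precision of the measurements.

1.8 × 10⁵

(5.05 × 10³) × 0.9846 × 36 = 179000.28
Multiplication/division keeps the fewest significant figures: 5.05 × 10³ → 3 s.f., 0.9846 → 4 s.f., 36 → 2 s.f.; limit is 2.
Rounded to 2 significant figures: 1.8 × 10⁵.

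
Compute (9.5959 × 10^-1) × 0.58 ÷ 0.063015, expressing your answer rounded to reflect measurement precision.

8.8

(9.5959 × 10^-1) × 0.58 ÷ 0.063015 = 8.83221772594…
Multiplication/division keeps the fewest significant figures: 9.5959 × 10^-1 → 5 s.f., 0.58 → 2 s.f., 0.063015 → 5 s.f.; limit is 2.
Rounded to 2 significant figures: 8.8.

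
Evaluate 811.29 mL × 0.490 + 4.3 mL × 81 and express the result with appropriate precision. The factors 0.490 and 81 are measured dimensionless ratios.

7.5 × 10^2 mL

811.29 × 0.490 = 397.5321 → 398 mL (3 s.f., last digit at the 10^0 place).
4.3 × 81 = 348.3 → 3.5 × 10^2 mL (2 s.f., last digit at the 10^1 place).
Sum: 745.8321 mL; keep the coarser place, 10^1.
Result: 7.5 × 10^2 mL.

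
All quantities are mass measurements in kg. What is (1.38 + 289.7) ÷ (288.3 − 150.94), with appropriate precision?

1.38 + 289.7 = 291.08, limited to 1 d.p. → 4 s.f.; 288.3 − 150.94 = 137.36, limited to 1 d.p. → 4 s.f.
Carrying full precision, 291.08 ÷ 137.36 = 2.11910308678…; keep min(4, 4) = 4 s.f.
Rounded to 4 significant figures: 2.119.

2.119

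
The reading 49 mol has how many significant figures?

2

49: every digit is nonzero and significant.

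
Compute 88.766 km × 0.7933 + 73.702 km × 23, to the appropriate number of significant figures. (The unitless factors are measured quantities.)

1.8 × 10³ km

88.766 × 0.7933 = 70.4180678 → 70.42 km (4 s.f., last digit at the 10^-2 place).
73.702 × 23 = 1695.146 → 1.7 × 10³ km (2 s.f., last digit at the 10^2 place).
Sum: 1765.5640678 km; keep the coarser place, 10^2.
Result: 1.8 × 10³ km.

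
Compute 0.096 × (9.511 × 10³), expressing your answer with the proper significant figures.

9.1 × 10²

0.096 × (9.511 × 10³) = 913.056
Multiplication/division keeps the fewest significant figures: 0.096 → 2 s.f., 9.511 × 10³ → 4 s.f.; limit is 2.
Rounded to 2 significant figures: 9.1 × 10².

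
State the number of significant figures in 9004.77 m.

6

9004.77: zeros between nonzero digits are significant.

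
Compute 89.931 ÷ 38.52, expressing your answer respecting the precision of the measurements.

89.931 ÷ 38.52 = 2.33465732087…
Multiplication/division keeps the fewest significant figures: 89.931 → 5 s.f., 38.52 → 4 s.f.; limit is 4.
Rounded to 4 significant figures: 2.335.

2.335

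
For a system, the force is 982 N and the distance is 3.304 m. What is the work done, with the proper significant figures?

3.24 × 10^3 J

work done = 982 N × 3.304 m = 3244.528 J.
982 has 3 significant figures; 3.304 has 4.
Division/multiplication keeps the fewest: 3 significant figures.
Rounded: 3.24 × 10^3 J.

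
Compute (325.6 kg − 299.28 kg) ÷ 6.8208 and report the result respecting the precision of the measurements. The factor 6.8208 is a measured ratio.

3.86 kg

325.6 kg − 299.28 kg = 26.32 kg; the difference is limited to 1 decimal place (3 s.f.).
Carrying full precision, 26.32 ÷ 6.8208 = 3.85878489327… kg; 6.8208 has 5 s.f., so the result keeps min(3, 5) = 3 s.f.
Rounded to 3 significant figures: 3.86 kg.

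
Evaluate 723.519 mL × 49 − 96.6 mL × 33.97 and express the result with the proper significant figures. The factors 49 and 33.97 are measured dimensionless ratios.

723.519 × 49 = 35452.431 → 3.5 × 10⁴ mL (2 s.f., last digit at the 10^3 place).
96.6 × 33.97 = 3281.502 → 3.28 × 10³ mL (3 s.f., last digit at the 10^1 place).
Difference: 32170.929 mL; keep the coarser place, 10^3.
Result: 3.2 × 10⁴ mL.

3.2 × 10⁴ mL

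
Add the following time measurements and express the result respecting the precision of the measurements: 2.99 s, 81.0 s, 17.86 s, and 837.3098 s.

939.2 s

2.99 s + 81.0 s + 17.86 s + 837.3098 s = 939.1598 s.
Addition/subtraction keeps the fewest decimal places: 2.99 → 2 decimal places, 81.0 → 1 decimal place, 17.86 → 2 decimal places, 837.3098 → 4 decimal places; limit is 1.
Rounded to 1 decimal place: 939.2 s.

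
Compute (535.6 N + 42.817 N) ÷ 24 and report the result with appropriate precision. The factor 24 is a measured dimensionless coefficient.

24 N

535.6 N + 42.817 N = 578.417 N; the sum is limited to 1 decimal place (4 s.f.).
Carrying full precision, 578.417 ÷ 24 = 24.1007083333… N; 24 has 2 s.f., so the result keeps min(4, 2) = 2 s.f.
Rounded to 2 significant figures: 24 N.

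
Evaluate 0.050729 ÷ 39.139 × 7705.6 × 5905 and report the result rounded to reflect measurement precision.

0.050729 ÷ 39.139 × 7705.6 × 5905 = 58975.6775358…
Multiplication/division keeps the fewest significant figures: 0.050729 → 5 s.f., 39.139 → 5 s.f., 7705.6 → 5 s.f., 5905 → 4 s.f.; limit is 4.
Rounded to 4 significant figures: 5.898 × 10^4.

5.898 × 10^4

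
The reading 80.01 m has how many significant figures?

80.01: zeros between nonzero digits are significant.

4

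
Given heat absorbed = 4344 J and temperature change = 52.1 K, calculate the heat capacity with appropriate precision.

heat capacity = 4344 J ÷ 52.1 K = 83.3781190019… J/K.
4344 has 4 significant figures; 52.1 has 3.
Division/multiplication keeps the fewest: 3 significant figures.
Rounded: 83.4 J/K.

83.4 J/K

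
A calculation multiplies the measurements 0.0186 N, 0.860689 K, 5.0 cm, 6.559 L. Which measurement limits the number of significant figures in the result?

0.0186 N → 3 s.f.; 0.860689 K → 6 s.f.; 5.0 cm → 2 s.f.; 6.559 L → 4 s.f.
The fewest is 2 significant figures, from 5.0 cm.

5.0 cm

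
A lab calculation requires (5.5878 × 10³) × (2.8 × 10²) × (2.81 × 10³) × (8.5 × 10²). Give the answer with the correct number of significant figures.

(5.5878 × 10³) × (2.8 × 10²) × (2.81 × 10³) × (8.5 × 10²) = 3.737008884 × 10^12
Multiplication/division keeps the fewest significant figures: 5.5878 × 10³ → 5 s.f., 2.8 × 10² → 2 s.f., 2.81 × 10³ → 3 s.f., 8.5 × 10² → 2 s.f.; limit is 2.
Rounded to 2 significant figures: 3.7 × 10¹².

3.7 × 10¹²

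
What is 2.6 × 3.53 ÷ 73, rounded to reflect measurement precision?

0.13

2.6 × 3.53 ÷ 73 = 0.125726027397…
Multiplication/division keeps the fewest significant figures: 2.6 → 2 s.f., 3.53 → 3 s.f., 73 → 2 s.f.; limit is 2.
Rounded to 2 significant figures: 0.13.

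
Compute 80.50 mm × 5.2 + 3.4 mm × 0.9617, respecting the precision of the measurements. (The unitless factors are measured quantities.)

80.50 × 5.2 = 418.6 → 4.2 × 10^2 mm (2 s.f., last digit at the 10^1 place).
3.4 × 0.9617 = 3.26978 → 3.3 mm (2 s.f., last digit at the 10^-1 place).
Sum: 421.86978 mm; keep the coarser place, 10^1.
Result: 4.2 × 10^2 mm.

4.2 × 10^2 mm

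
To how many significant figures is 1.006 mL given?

4

1.006: zeros between nonzero digits are significant.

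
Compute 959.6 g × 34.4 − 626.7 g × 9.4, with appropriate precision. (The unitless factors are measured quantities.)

2.71 × 10⁴ g

959.6 × 34.4 = 33010.24 → 3.30 × 10⁴ g (3 s.f., last digit at the 10^2 place).
626.7 × 9.4 = 5890.98 → 5.9 × 10³ g (2 s.f., last digit at the 10^2 place).
Difference: 27119.26 g; keep the coarser place, 10^2.
Result: 2.71 × 10⁴ g.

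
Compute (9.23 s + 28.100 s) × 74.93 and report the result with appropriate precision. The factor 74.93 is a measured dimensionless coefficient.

9.23 s + 28.100 s = 37.330 s; the sum is limited to 2 decimal places (4 s.f.).
Carrying full precision, 37.330 × 74.93 = 2797.1369 s; 74.93 has 4 s.f., so the result keeps min(4, 4) = 4 s.f.
Rounded to 4 significant figures: 2797 s.

2797 s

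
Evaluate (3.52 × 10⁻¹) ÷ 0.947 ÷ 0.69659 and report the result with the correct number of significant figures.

0.534

(3.52 × 10⁻¹) ÷ 0.947 ÷ 0.69659 = 0.533599542911…
Multiplication/division keeps the fewest significant figures: 3.52 × 10⁻¹ → 3 s.f., 0.947 → 3 s.f., 0.69659 → 5 s.f.; limit is 3.
Rounded to 3 significant figures: 0.534.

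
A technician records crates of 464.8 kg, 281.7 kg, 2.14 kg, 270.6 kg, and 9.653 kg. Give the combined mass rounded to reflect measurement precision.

1.0289 × 10³ kg

464.8 kg + 281.7 kg + 2.14 kg + 270.6 kg + 9.653 kg = 1028.893 kg.
Addition/subtraction keeps the fewest decimal places: 464.8 → 1 decimal place, 281.7 → 1 decimal place, 2.14 → 2 decimal places, 270.6 → 1 decimal place, 9.653 → 3 decimal places; limit is 1.
Rounded to 1 decimal place: 1.0289 × 10³ kg.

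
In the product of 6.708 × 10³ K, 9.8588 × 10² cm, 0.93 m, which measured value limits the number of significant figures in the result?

0.93 m

6.708 × 10³ K → 4 s.f.; 9.8588 × 10² cm → 5 s.f.; 0.93 m → 2 s.f.
The fewest is 2 significant figures, from 0.93 m.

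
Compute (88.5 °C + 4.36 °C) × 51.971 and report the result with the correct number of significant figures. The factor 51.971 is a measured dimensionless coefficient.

88.5 °C + 4.36 °C = 92.86 °C; the sum is limited to 1 decimal place (3 s.f.).
Carrying full precision, 92.86 × 51.971 = 4826.02706 °C; 51.971 has 5 s.f., so the result keeps min(3, 5) = 3 s.f.
Rounded to 3 significant figures: 4.83 × 10^3 °C.

4.83 × 10^3 °C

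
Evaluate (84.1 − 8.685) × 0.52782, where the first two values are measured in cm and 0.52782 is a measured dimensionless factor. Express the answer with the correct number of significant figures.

39.8 cm

84.1 cm − 8.685 cm = 75.415 cm; the difference is limited to 1 decimal place (3 s.f.).
Carrying full precision, 75.415 × 0.52782 = 39.8055453 cm; 0.52782 has 5 s.f., so the result keeps min(3, 5) = 3 s.f.
Rounded to 3 significant figures: 39.8 cm.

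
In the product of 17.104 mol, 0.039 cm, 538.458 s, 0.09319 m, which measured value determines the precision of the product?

0.039 cm

17.104 mol → 5 s.f.; 0.039 cm → 2 s.f.; 538.458 s → 6 s.f.; 0.09319 m → 4 s.f.
The fewest is 2 significant figures, from 0.039 cm.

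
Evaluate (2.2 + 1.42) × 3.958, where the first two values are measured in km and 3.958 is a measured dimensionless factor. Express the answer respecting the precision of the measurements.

14 km

2.2 km + 1.42 km = 3.62 km; the sum is limited to 1 decimal place (2 s.f.).
Carrying full precision, 3.62 × 3.958 = 14.32796 km; 3.958 has 4 s.f., so the result keeps min(2, 4) = 2 s.f.
Rounded to 2 significant figures: 14 km.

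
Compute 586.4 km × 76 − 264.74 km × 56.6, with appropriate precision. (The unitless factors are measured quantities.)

586.4 × 76 = 44566.4 → 4.5 × 10^4 km (2 s.f., last digit at the 10^3 place).
264.74 × 56.6 = 14984.284 → 1.50 × 10^4 km (3 s.f., last digit at the 10^2 place).
Difference: 29582.116 km; keep the coarser place, 10^3.
Result: 3.0 × 10^4 km.

3.0 × 10^4 km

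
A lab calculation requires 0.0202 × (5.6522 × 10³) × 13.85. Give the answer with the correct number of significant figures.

0.0202 × (5.6522 × 10³) × 13.85 = 1581.315994
Multiplication/division keeps the fewest significant figures: 0.0202 → 3 s.f., 5.6522 × 10³ → 5 s.f., 13.85 → 4 s.f.; limit is 3.
Rounded to 3 significant figures: 1.58 × 10³.

1.58 × 10³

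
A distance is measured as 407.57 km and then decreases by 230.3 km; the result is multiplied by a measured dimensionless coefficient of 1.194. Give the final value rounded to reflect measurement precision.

407.57 km − 230.3 km = 177.27 km; the difference is limited to 1 decimal place (4 s.f.).
Carrying full precision, 177.27 × 1.194 = 211.66038 km; 1.194 has 4 s.f., so the result keeps min(4, 4) = 4 s.f.
Rounded to 4 significant figures: 211.7 km.

211.7 km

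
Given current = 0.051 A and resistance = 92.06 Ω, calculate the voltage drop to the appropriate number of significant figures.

4.7 V

voltage drop = 0.051 A × 92.06 Ω = 4.69506 V.
0.051 has 2 significant figures; 92.06 has 4.
Division/multiplication keeps the fewest: 2 significant figures.
Rounded: 4.7 V.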